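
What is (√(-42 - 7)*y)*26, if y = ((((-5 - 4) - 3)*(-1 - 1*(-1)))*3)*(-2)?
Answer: 0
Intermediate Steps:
y = 0 (y = (((-9 - 3)*(-1 + 1))*3)*(-2) = (-12*0*3)*(-2) = (0*3)*(-2) = 0*(-2) = 0)
(√(-42 - 7)*y)*26 = (√(-42 - 7)*0)*26 = (√(-49)*0)*26 = ((7*I)*0)*26 = 0*26 = 0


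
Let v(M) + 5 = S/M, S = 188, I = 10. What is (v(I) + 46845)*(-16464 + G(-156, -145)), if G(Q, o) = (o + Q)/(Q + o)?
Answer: -3857182122/5 ≈ -7.7144e+8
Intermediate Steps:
G(Q, o) = 1 (G(Q, o) = (Q + o)/(Q + o) = 1)
v(M) = -5 + 188/M
(v(I) + 46845)*(-16464 + G(-156, -145)) = ((-5 + 188/10) + 46845)*(-16464 + 1) = ((-5 + 188*(⅒)) + 46845)*(-16463) = ((-5 + 94/5) + 46845)*(-16463) = (69/5 + 46845)*(-16463) = (234294/5)*(-16463) = -3857182122/5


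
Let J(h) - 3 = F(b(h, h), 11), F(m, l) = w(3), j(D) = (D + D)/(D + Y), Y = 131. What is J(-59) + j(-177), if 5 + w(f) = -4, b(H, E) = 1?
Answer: 39/23 ≈ 1.6957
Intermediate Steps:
j(D) = 2*D/(131 + D) (j(D) = (D + D)/(D + 131) = (2*D)/(131 + D) = 2*D/(131 + D))
w(f) = -9 (w(f) = -5 - 4 = -9)
F(m, l) = -9
J(h) = -6 (J(h) = 3 - 9 = -6)
J(-59) + j(-177) = -6 + 2*(-177)/(131 - 177) = -6 + 2*(-177)/(-46) = -6 + 2*(-177)*(-1/46) = -6 + 177/23 = 39/23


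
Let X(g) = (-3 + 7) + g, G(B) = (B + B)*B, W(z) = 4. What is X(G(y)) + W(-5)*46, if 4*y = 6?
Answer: 385/2 ≈ 192.50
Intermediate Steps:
y = 3/2 (y = (¼)*6 = 3/2 ≈ 1.5000)
G(B) = 2*B² (G(B) = (2*B)*B = 2*B²)
X(g) = 4 + g
X(G(y)) + W(-5)*46 = (4 + 2*(3/2)²) + 4*46 = (4 + 2*(9/4)) + 184 = (4 + 9/2) + 184 = 17/2 + 184 = 385/2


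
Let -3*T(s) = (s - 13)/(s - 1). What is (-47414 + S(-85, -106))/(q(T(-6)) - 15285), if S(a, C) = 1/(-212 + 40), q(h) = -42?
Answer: 2718403/878748 ≈ 3.0935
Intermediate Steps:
T(s) = -(-13 + s)/(3*(-1 + s)) (T(s) = -(s - 13)/(3*(s - 1)) = -(-13 + s)/(3*(-1 + s)))
S(a, C) = -1/172 (S(a, C) = 1/(-172) = -1/172)
(-47414 + S(-85, -106))/(q(T(-6)) - 15285) = (-47414 - 1/172)/(-42 - 15285) = -8155209/172/(-15327) = -8155209/172*(-1/15327) = 2718403/878748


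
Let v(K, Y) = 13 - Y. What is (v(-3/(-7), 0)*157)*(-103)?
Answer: -210223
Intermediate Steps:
(v(-3/(-7), 0)*157)*(-103) = ((13 - 1*0)*157)*(-103) = ((13 + 0)*157)*(-103) = (13*157)*(-103) = 2041*(-103) = -210223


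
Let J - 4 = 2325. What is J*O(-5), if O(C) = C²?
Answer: 58225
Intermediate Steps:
J = 2329 (J = 4 + 2325 = 2329)
J*O(-5) = 2329*(-5)² = 2329*25 = 58225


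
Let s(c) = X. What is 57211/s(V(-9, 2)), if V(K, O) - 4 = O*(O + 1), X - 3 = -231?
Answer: -57211/228 ≈ -250.93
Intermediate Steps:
X = -228 (X = 3 - 231 = -228)
V(K, O) = 4 + O*(1 + O) (V(K, O) = 4 + O*(O + 1) = 4 + O*(1 + O))
s(c) = -228
57211/s(V(-9, 2)) = 57211/(-228) = 57211*(-1/228) = -57211/228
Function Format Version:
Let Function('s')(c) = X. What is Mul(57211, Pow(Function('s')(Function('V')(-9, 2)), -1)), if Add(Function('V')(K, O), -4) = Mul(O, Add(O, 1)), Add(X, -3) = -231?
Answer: Rational(-57211, 228) ≈ -250.93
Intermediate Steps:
X = -228 (X = Add(3, -231) = -228)
Function('V')(K, O) = Add(4, Mul(O, Add(1, O))) (Function('V')(K, O) = Add(4, Mul(O, Add(O, 1))) = Add(4, Mul(O, Add(1, O))))
Function('s')(c) = -228
Mul(57211, Pow(Function('s')(Function('V')(-9, 2)), -1)) = Mul(57211, Pow(-228, -1)) = Mul(57211, Rational(-1, 228)) = Rational(-57211, 228)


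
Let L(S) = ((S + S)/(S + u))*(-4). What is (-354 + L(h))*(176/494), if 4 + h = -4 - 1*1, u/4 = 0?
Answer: -31856/247 ≈ -128.97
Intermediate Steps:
u = 0 (u = 4*0 = 0)
h = -9 (h = -4 + (-4 - 1*1) = -4 + (-4 - 1) = -4 - 5 = -9)
L(S) = -8 (L(S) = ((S + S)/(S + 0))*(-4) = ((2*S)/S)*(-4) = 2*(-4) = -8)
(-354 + L(h))*(176/494) = (-354 - 8)*(176/494) = -63712/494 = -362*88/247 = -31856/247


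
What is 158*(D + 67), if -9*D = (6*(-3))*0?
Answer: 10586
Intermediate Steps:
D = 0 (D = -6*(-3)*0/9 = -(-2)*0 = -⅑*0 = 0)
158*(D + 67) = 158*(0 + 67) = 158*67 = 10586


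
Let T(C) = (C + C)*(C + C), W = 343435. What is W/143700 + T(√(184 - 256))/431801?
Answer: 29650838167/12409960740 ≈ 2.3893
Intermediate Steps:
T(C) = 4*C² (T(C) = (2*C)*(2*C) = 4*C²)
W/143700 + T(√(184 - 256))/431801 = 343435/143700 + (4*(√(184 - 256))²)/431801 = 343435*(1/143700) + (4*(√(-72))²)*(1/431801) = 68687/28740 + (4*(6*I*√2)²)*(1/431801) = 68687/28740 + (4*(-72))*(1/431801) = 68687/28740 - 288*1/431801 = 68687/28740 - 288/431801 = 29650838167/12409960740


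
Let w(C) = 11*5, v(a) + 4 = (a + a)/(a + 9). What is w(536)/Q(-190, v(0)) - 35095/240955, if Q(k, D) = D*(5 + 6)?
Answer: -269031/192764 ≈ -1.3956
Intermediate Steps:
v(a) = -4 + 2*a/(9 + a) (v(a) = -4 + (a + a)/(a + 9) = -4 + (2*a)/(9 + a) = -4 + 2*a/(9 + a))
Q(k, D) = 11*D (Q(k, D) = D*11 = 11*D)
w(C) = 55
w(536)/Q(-190, v(0)) - 35095/240955 = 55/((11*(2*(-18 - 1*0)/(9 + 0)))) - 35095/240955 = 55/((11*(2*(-18 + 0)/9))) - 35095*1/240955 = 55/((11*(2*(⅑)*(-18)))) - 7019/48191 = 55/((11*(-4))) - 7019/48191 = 55/(-44) - 7019/48191 = 55*(-1/44) - 7019/48191 = -5/4 - 7019/48191 = -269031/192764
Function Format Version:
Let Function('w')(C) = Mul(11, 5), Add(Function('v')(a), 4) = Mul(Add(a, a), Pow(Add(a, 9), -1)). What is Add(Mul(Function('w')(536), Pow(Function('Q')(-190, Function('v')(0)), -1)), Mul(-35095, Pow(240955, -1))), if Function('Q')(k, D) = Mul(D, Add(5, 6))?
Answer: Rational(-269031, 192764) ≈ -1.3956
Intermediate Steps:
Function('v')(a) = Add(-4, Mul(2, a, Pow(Add(9, a), -1))) (Function('v')(a) = Add(-4, Mul(Add(a, a), Pow(Add(a, 9), -1))) = Add(-4, Mul(Mul(2, a), Pow(Add(9, a), -1))) = Add(-4, Mul(2, a, Pow(Add(9, a), -1))))
Function('Q')(k, D) = Mul(11, D) (Function('Q')(k, D) = Mul(D, 11) = Mul(11, D))
Function('w')(C) = 55
Add(Mul(Function('w')(536), Pow(Function('Q')(-190, Function('v')(0)), -1)), Mul(-35095, Pow(240955, -1))) = Add(Mul(55, Pow(Mul(11, Mul(2, Pow(Add(9, 0), -1), Add(-18, Mul(-1, 0)))), -1)), Mul(-35095, Pow(240955, -1))) = Add(Mul(55, Pow(Mul(11, Mul(2, Pow(9, -1), Add(-18, 0))), -1)), Mul(-35095, Rational(1, 240955))) = Add(Mul(55, Pow(Mul(11, Mul(2, Rational(1, 9), -18)), -1)), Rational(-7019, 48191)) = Add(Mul(55, Pow(Mul(11, -4), -1)), Rational(-7019, 48191)) = Add(Mul(55, Pow(-44, -1)), Rational(-7019, 48191)) = Add(Mul(55, Rational(-1, 44)), Rational(-7019, 48191)) = Add(Rational(-5, 4), Rational(-7019, 48191)) = Rational(-269031, 192764)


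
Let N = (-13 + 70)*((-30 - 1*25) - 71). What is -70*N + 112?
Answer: 502852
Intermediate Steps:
N = -7182 (N = 57*((-30 - 25) - 71) = 57*(-55 - 71) = 57*(-126) = -7182)
-70*N + 112 = -70*(-7182) + 112 = 502740 + 112 = 502852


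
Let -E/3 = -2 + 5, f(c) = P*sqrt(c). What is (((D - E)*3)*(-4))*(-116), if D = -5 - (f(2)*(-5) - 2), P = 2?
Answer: 8352 + 13920*sqrt(2) ≈ 28038.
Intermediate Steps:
f(c) = 2*sqrt(c)
E = -9 (E = -3*(-2 + 5) = -3*3 = -9)
D = -3 + 10*sqrt(2) (D = -5 - ((2*sqrt(2))*(-5) - 2) = -5 - (-10*sqrt(2) - 2) = -5 - (-2 - 10*sqrt(2)) = -5 + (2 + 10*sqrt(2)) = -3 + 10*sqrt(2) ≈ 11.142)
(((D - E)*3)*(-4))*(-116) = ((((-3 + 10*sqrt(2)) - 1*(-9))*3)*(-4))*(-116) = ((((-3 + 10*sqrt(2)) + 9)*3)*(-4))*(-116) = (((6 + 10*sqrt(2))*3)*(-4))*(-116) = ((18 + 30*sqrt(2))*(-4))*(-116) = (-72 - 120*sqrt(2))*(-116) = 8352 + 13920*sqrt(2)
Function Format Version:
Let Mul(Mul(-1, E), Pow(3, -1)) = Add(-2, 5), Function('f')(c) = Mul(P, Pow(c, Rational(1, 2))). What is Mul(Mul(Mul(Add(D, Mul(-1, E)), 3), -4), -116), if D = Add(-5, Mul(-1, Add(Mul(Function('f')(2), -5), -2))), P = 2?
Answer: Add(8352, Mul(13920, Pow(2, Rational(1, 2)))) ≈ 28038.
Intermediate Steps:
Function('f')(c) = Mul(2, Pow(c, Rational(1, 2)))
E = -9 (E = Mul(-3, Add(-2, 5)) = Mul(-3, 3) = -9)
D = Add(-3, Mul(10, Pow(2, Rational(1, 2)))) (D = Add(-5, Mul(-1, Add(Mul(Mul(2, Pow(2, Rational(1, 2))), -5), -2))) = Add(-5, Mul(-1, Add(Mul(-10, Pow(2, Rational(1, 2))), -2))) = Add(-5, Mul(-1, Add(-2, Mul(-10, Pow(2, Rational(1, 2)))))) = Add(-5, Add(2, Mul(10, Pow(2, Rational(1, 2))))) = Add(-3, Mul(10, Pow(2, Rational(1, 2)))) ≈ 11.142)
Mul(Mul(Mul(Add(D, Mul(-1, E)), 3), -4), -116) = Mul(Mul(Mul(Add(Add(-3, Mul(10, Pow(2, Rational(1, 2)))), Mul(-1, -9)), 3), -4), -116) = Mul(Mul(Mul(Add(Add(-3, Mul(10, Pow(2, Rational(1, 2)))), 9), 3), -4), -116) = Mul(Mul(Mul(Add(6, Mul(10, Pow(2, Rational(1, 2)))), 3), -4), -116) = Mul(Mul(Add(18, Mul(30, Pow(2, Rational(1, 2)))), -4), -116) = Mul(Add(-72, Mul(-120, Pow(2, Rational(1, 2)))), -116) = Add(8352, Mul(13920, Pow(2, Rational(1, 2))))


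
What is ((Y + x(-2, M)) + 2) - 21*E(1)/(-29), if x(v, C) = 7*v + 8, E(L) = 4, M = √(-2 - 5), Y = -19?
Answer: -583/29 ≈ -20.103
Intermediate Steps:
M = I*√7 (M = √(-7) = I*√7 ≈ 2.6458*I)
x(v, C) = 8 + 7*v
((Y + x(-2, M)) + 2) - 21*E(1)/(-29) = ((-19 + (8 + 7*(-2))) + 2) - 84/(-29) = ((-19 + (8 - 14)) + 2) - 84*(-1)/29 = ((-19 - 6) + 2) - 21*(-4/29) = (-25 + 2) + 84/29 = -23 + 84/29 = -583/29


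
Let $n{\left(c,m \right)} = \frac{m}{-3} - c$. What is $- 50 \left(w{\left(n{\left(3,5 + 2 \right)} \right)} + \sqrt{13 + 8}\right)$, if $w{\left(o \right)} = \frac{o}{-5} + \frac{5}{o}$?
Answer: $- \frac{155}{24} - 50 \sqrt{21} \approx -235.59$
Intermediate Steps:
$n{\left(c,m \right)} = - c - \frac{m}{3}$ ($n{\left(c,m \right)} = m \left(- \frac{1}{3}\right) - c = - \frac{m}{3} - c = - c - \frac{m}{3}$)
$w{\left(o \right)} = \frac{5}{o} - \frac{o}{5}$ ($w{\left(o \right)} = o \left(- \frac{1}{5}\right) + \frac{5}{o} = - \frac{o}{5} + \frac{5}{o} = \frac{5}{o} - \frac{o}{5}$)
$- 50 \left(w{\left(n{\left(3,5 + 2 \right)} \right)} + \sqrt{13 + 8}\right) = - 50 \left(\left(\frac{5}{\left(-1\right) 3 - \frac{5 + 2}{3}} - \frac{\left(-1\right) 3 - \frac{5 + 2}{3}}{5}\right) + \sqrt{13 + 8}\right) = - 50 \left(\left(\frac{5}{-3 - \frac{7}{3}} - \frac{-3 - \frac{7}{3}}{5}\right) + \sqrt{21}\right) = - 50 \left(\left(\frac{5}{- \frac{16}{3}} - - \frac{16}{15}\right) + \sqrt{21}\right) = - 50 \left(\left(5 \left(- \frac{3}{16}\right) + \frac{16}{15}\right) + \sqrt{21}\right) = - 50 \left(\left(- \frac{15}{16} + \frac{16}{15}\right) + \sqrt{21}\right) = - 50 \left(\frac{31}{240} + \sqrt{21}\right) = - \frac{155}{24} - 50 \sqrt{21}$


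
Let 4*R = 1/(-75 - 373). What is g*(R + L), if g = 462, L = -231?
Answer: -13660449/128 ≈ -1.0672e+5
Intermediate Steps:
R = -1/1792 (R = 1/(4*(-75 - 373)) = (¼)/(-448) = (¼)*(-1/448) = -1/1792 ≈ -0.00055804)
g*(R + L) = 462*(-1/1792 - 231) = 462*(-413953/1792) = -13660449/128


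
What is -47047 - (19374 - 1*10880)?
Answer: -55541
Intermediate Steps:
-47047 - (19374 - 1*10880) = -47047 - (19374 - 10880) = -47047 - 1*8494 = -47047 - 8494 = -55541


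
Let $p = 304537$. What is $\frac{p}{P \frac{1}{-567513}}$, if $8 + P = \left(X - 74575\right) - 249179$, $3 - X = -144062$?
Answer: $\frac{57609568827}{59899} \approx 9.6178 \cdot 10^{5}$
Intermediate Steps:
$X = 144065$ ($X = 3 - -144062 = 3 + 144062 = 144065$)
$P = -179697$ ($P = -8 + \left(\left(144065 - 74575\right) - 249179\right) = -8 + \left(69490 - 249179\right) = -8 - 179689 = -179697$)
$\frac{p}{P \frac{1}{-567513}} = \frac{304537}{\left(-179697\right) \frac{1}{-567513}} = \frac{304537}{\left(-179697\right) \left(- \frac{1}{567513}\right)} = \frac{304537}{\frac{59899}{189171}} = 304537 \cdot \frac{189171}{59899} = \frac{57609568827}{59899}$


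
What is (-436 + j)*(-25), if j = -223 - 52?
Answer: 17775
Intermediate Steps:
j = -275
(-436 + j)*(-25) = (-436 - 275)*(-25) = -711*(-25) = 17775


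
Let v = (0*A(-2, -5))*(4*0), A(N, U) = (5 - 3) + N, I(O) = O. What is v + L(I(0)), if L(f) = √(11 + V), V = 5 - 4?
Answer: 2*√3 ≈ 3.4641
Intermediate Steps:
A(N, U) = 2 + N
V = 1
L(f) = 2*√3 (L(f) = √(11 + 1) = √12 = 2*√3)
v = 0 (v = (0*(2 - 2))*(4*0) = (0*0)*0 = 0*0 = 0)
v + L(I(0)) = 0 + 2*√3 = 2*√3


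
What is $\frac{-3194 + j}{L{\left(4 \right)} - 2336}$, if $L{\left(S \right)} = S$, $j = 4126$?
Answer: $- \frac{233}{583} \approx -0.39966$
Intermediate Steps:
$\frac{-3194 + j}{L{\left(4 \right)} - 2336} = \frac{-3194 + 4126}{4 - 2336} = \frac{932}{-2332} = 932 \left(- \frac{1}{2332}\right) = - \frac{233}{583}$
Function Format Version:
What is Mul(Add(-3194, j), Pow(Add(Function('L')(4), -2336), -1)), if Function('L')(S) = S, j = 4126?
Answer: Rational(-233, 583) ≈ -0.39966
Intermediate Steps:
Mul(Add(-3194, j), Pow(Add(Function('L')(4), -2336), -1)) = Mul(Add(-3194, 4126), Pow(Add(4, -2336), -1)) = Mul(932, Pow(-2332, -1)) = Mul(932, Rational(-1, 2332)) = Rational(-233, 583)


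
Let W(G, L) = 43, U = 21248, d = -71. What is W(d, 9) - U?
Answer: -21205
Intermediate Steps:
W(d, 9) - U = 43 - 1*21248 = 43 - 21248 = -21205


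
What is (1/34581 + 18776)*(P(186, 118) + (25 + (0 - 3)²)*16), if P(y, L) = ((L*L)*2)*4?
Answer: 24226415080384/11527 ≈ 2.1017e+9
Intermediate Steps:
P(y, L) = 8*L² (P(y, L) = (L²*2)*4 = (2*L²)*4 = 8*L²)
(1/34581 + 18776)*(P(186, 118) + (25 + (0 - 3)²)*16) = (1/34581 + 18776)*(8*118² + (25 + (0 - 3)²)*16) = (1/34581 + 18776)*(8*13924 + (25 + (-3)²)*16) = 649292857*(111392 + (25 + 9)*16)/34581 = 649292857*(111392 + 34*16)/34581 = 649292857*(111392 + 544)/34581 = (649292857/34581)*111936 = 24226415080384/11527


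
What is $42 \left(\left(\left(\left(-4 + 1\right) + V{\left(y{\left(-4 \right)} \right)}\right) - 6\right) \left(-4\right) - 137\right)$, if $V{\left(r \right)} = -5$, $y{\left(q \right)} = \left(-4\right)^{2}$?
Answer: $-3402$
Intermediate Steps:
$y{\left(q \right)} = 16$
$42 \left(\left(\left(\left(-4 + 1\right) + V{\left(y{\left(-4 \right)} \right)}\right) - 6\right) \left(-4\right) - 137\right) = 42 \left(\left(\left(\left(-4 + 1\right) - 5\right) - 6\right) \left(-4\right) - 137\right) = 42 \left(\left(\left(-3 - 5\right) - 6\right) \left(-4\right) - 137\right) = 42 \left(\left(-8 - 6\right) \left(-4\right) - 137\right) = 42 \left(\left(-14\right) \left(-4\right) - 137\right) = 42 \left(56 - 137\right) = 42 \left(-81\right) = -3402$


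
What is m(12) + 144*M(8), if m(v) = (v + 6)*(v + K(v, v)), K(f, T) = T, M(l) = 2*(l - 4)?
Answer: 1584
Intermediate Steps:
M(l) = -8 + 2*l (M(l) = 2*(-4 + l) = -8 + 2*l)
m(v) = 2*v*(6 + v) (m(v) = (v + 6)*(v + v) = (6 + v)*(2*v) = 2*v*(6 + v))
m(12) + 144*M(8) = 2*12*(6 + 12) + 144*(-8 + 2*8) = 2*12*18 + 144*(-8 + 16) = 432 + 144*8 = 432 + 1152 = 1584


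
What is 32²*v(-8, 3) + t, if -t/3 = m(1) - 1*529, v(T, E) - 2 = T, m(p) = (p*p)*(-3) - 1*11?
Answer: -4515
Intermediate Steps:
m(p) = -11 - 3*p² (m(p) = p²*(-3) - 11 = -3*p² - 11 = -11 - 3*p²)
v(T, E) = 2 + T
t = 1629 (t = -3*((-11 - 3*1²) - 1*529) = -3*((-11 - 3*1) - 529) = -3*((-11 - 3) - 529) = -3*(-14 - 529) = -3*(-543) = 1629)
32²*v(-8, 3) + t = 32²*(2 - 8) + 1629 = 1024*(-6) + 1629 = -6144 + 1629 = -4515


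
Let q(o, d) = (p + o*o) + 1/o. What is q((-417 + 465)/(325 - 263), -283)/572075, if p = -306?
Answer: -7013969/13194337800 ≈ -0.00053159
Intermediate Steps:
q(o, d) = -306 + 1/o + o² (q(o, d) = (-306 + o*o) + 1/o = (-306 + o²) + 1/o = -306 + 1/o + o²)
q((-417 + 465)/(325 - 263), -283)/572075 = (-306 + 1/((-417 + 465)/(325 - 263)) + ((-417 + 465)/(325 - 263))²)/572075 = (-306 + 1/(48/62) + (48/62)²)*(1/572075) = (-306 + 1/(48*(1/62)) + (48*(1/62))²)*(1/572075) = (-306 + 1/(24/31) + (24/31)²)*(1/572075) = (-306 + 31/24 + 576/961)*(1/572075) = -7013969/23064*1/572075 = -7013969/13194337800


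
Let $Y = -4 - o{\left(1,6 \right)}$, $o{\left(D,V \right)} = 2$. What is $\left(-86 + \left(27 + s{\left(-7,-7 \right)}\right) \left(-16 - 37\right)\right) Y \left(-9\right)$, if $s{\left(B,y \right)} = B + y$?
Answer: $-41850$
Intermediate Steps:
$Y = -6$ ($Y = -4 - 2 = -6$)
$\left(-86 + \left(27 + s{\left(-7,-7 \right)}\right) \left(-16 - 37\right)\right) Y \left(-9\right) = \left(-86 + \left(27 - 14\right) \left(-16 - 37\right)\right) \left(\left(-6\right) \left(-9\right)\right) = \left(-86 + \left(27 - 14\right) \left(-53\right)\right) 54 = \left(-86 + 13 \left(-53\right)\right) 54 = \left(-86 - 689\right) 54 = \left(-775\right) 54 = -41850$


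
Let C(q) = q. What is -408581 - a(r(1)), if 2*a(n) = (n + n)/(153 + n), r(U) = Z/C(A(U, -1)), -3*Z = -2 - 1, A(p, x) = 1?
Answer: -62921475/154 ≈ -4.0858e+5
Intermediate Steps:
Z = 1 (Z = -(-2 - 1)/3 = -⅓*(-3) = 1)
r(U) = 1 (r(U) = 1/1 = 1*1 = 1)
a(n) = n/(153 + n) (a(n) = ((n + n)/(153 + n))/2 = ((2*n)/(153 + n))/2 = (2*n/(153 + n))/2 = n/(153 + n))
-408581 - a(r(1)) = -408581 - 1/(153 + 1) = -408581 - 1/154 = -62921475/154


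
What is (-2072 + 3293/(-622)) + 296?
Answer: -1107965/622 ≈ -1781.3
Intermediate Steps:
(-2072 + 3293/(-622)) + 296 = (-2072 + 3293*(-1/622)) + 296 = (-2072 - 3293/622) + 296 = -1292077/622 + 296 = -1107965/622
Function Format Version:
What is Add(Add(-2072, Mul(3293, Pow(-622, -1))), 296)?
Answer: Rational(-1107965, 622) ≈ -1781.3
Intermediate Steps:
Add(Add(-2072, Mul(3293, Pow(-622, -1))), 296) = Add(Add(-2072, Mul(3293, Rational(-1, 622))), 296) = Add(Add(-2072, Rational(-3293, 622)), 296) = Add(Rational(-1292077, 622), 296) = Rational(-1107965, 622)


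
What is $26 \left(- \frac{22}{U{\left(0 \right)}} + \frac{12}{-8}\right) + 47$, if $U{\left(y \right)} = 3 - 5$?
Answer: $294$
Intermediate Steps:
$U{\left(y \right)} = -2$ ($U{\left(y \right)} = 3 - 5 = -2$)
$26 \left(- \frac{22}{U{\left(0 \right)}} + \frac{12}{-8}\right) + 47 = 26 \left(- \frac{22}{-2} + \frac{12}{-8}\right) + 47 = 26 \left(\left(-22\right) \left(- \frac{1}{2}\right) + 12 \left(- \frac{1}{8}\right)\right) + 47 = 26 \left(11 - \frac{3}{2}\right) + 47 = 26 \cdot \frac{19}{2} + 47 = 247 + 47 = 294$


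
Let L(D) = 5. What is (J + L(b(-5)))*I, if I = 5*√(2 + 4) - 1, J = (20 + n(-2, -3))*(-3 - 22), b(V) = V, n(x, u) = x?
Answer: 445 - 2225*√6 ≈ -5005.1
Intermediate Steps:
J = -450 (J = (20 - 2)*(-3 - 22) = 18*(-25) = -450)
I = -1 + 5*√6 (I = 5*√6 - 1 = -1 + 5*√6 ≈ 11.247)
(J + L(b(-5)))*I = (-450 + 5)*(-1 + 5*√6) = -445*(-1 + 5*√6) = 445 - 2225*√6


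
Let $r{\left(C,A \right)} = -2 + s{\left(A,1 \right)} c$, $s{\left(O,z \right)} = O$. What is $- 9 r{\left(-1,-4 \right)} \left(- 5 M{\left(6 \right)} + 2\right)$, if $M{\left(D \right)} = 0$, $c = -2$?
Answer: $-108$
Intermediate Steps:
$r{\left(C,A \right)} = -2 - 2 A$ ($r{\left(C,A \right)} = -2 + A \left(-2\right) = -2 - 2 A$)
$- 9 r{\left(-1,-4 \right)} \left(- 5 M{\left(6 \right)} + 2\right) = - 9 \left(-2 - -8\right) \left(\left(-5\right) 0 + 2\right) = - 9 \left(-2 + 8\right) \left(0 + 2\right) = \left(-9\right) 6 \cdot 2 = \left(-54\right) 2 = -108$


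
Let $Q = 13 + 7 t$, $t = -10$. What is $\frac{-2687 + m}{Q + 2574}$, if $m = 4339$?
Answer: $\frac{1652}{2517} \approx 0.65634$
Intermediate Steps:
$Q = -57$ ($Q = 13 + 7 \left(-10\right) = 13 - 70 = -57$)
$\frac{-2687 + m}{Q + 2574} = \frac{-2687 + 4339}{-57 + 2574} = \frac{1652}{2517}$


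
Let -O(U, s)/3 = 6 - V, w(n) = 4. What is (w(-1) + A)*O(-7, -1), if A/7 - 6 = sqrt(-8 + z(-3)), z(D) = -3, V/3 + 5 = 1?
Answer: -2484 - 378*I*sqrt(11) ≈ -2484.0 - 1253.7*I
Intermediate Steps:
V = -12 (V = -15 + 3*1 = -15 + 3 = -12)
O(U, s) = -54 (O(U, s) = -3*(6 - 1*(-12)) = -3*(6 + 12) = -3*18 = -54)
A = 42 + 7*I*sqrt(11) (A = 42 + 7*sqrt(-8 - 3) = 42 + 7*sqrt(-11) = 42 + 7*(I*sqrt(11)) = 42 + 7*I*sqrt(11) ≈ 42.0 + 23.216*I)
(w(-1) + A)*O(-7, -1) = (4 + (42 + 7*I*sqrt(11)))*(-54) = (46 + 7*I*sqrt(11))*(-54) = -2484 - 378*I*sqrt(11)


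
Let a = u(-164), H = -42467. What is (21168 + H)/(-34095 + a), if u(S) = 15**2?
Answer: 21299/33870 ≈ 0.62885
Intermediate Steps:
u(S) = 225
a = 225
(21168 + H)/(-34095 + a) = (21168 - 42467)/(-34095 + 225) = -21299/(-33870) = -21299*(-1/33870) = 21299/33870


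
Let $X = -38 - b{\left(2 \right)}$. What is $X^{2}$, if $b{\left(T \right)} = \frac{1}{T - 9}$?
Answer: $\frac{70225}{49} \approx 1433.2$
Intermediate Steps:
$b{\left(T \right)} = \frac{1}{-9 + T}$
$X = - \frac{265}{7}$ ($X = -38 - \frac{1}{-9 + 2} = -38 - \frac{1}{-7} = -38 - - \frac{1}{7} = -38 + \frac{1}{7} = - \frac{265}{7} \approx -37.857$)
$X^{2} = \left(- \frac{265}{7}\right)^{2} = \frac{70225}{49}$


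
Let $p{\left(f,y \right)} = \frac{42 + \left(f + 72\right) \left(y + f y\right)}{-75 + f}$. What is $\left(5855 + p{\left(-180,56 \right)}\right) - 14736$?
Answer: $- \frac{1115763}{85} \approx -13127.0$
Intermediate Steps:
$p{\left(f,y \right)} = \frac{42 + \left(72 + f\right) \left(y + f y\right)}{-75 + f}$
$\left(5855 + p{\left(-180,56 \right)}\right) - 14736 = \left(5855 + \frac{42 + 72 \cdot 56 + 56 \left(-180\right)^{2} + 73 \left(-180\right) 56}{-75 - 180}\right) - 14736 = \left(5855 + \frac{42 + 4032 + 56 \cdot 32400 - 735840}{-255}\right) - 14736 = \left(5855 - \frac{42 + 4032 + 1814400 - 735840}{255}\right) - 14736 = \left(5855 - \frac{360878}{85}\right) - 14736 = \frac{136797}{85} - 14736 = - \frac{1115763}{85}$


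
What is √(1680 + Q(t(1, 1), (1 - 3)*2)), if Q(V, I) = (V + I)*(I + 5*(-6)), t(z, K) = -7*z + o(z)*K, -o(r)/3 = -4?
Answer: √1646 ≈ 40.571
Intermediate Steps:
o(r) = 12 (o(r) = -3*(-4) = 12)
t(z, K) = -7*z + 12*K
Q(V, I) = (-30 + I)*(I + V) (Q(V, I) = (I + V)*(I - 30) = (I + V)*(-30 + I) = (-30 + I)*(I + V))
√(1680 + Q(t(1, 1), (1 - 3)*2)) = √(1680 + (((1 - 3)*2)² - 30*(1 - 3)*2 - 30*(-7*1 + 12*1) + ((1 - 3)*2)*(-7*1 + 12*1))) = √(1680 + ((-2*2)² - (-60)*2 - 30*(-7 + 12) + (-2*2)*(-7 + 12))) = √(1680 + ((-4)² - 30*(-4) - 30*5 - 4*5)) = √(1680 + (16 + 120 - 150 - 20)) = √(1680 - 34) = √1646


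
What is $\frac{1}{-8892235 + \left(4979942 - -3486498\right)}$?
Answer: $- \frac{1}{425795} \approx -2.3485 \cdot 10^{-6}$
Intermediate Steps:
$\frac{1}{-8892235 + \left(4979942 - -3486498\right)} = \frac{1}{-8892235 + \left(4979942 + 3486498\right)} = \frac{1}{-8892235 + 8466440} = \frac{1}{-425795} = - \frac{1}{425795}$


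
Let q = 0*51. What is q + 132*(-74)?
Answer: -9768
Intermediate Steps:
q = 0
q + 132*(-74) = 0 + 132*(-74) = 0 - 9768 = -9768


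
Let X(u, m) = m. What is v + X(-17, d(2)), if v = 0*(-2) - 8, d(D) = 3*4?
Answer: 4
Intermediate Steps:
d(D) = 12
v = -8 (v = 0 - 8 = -8)
v + X(-17, d(2)) = -8 + 12 = 4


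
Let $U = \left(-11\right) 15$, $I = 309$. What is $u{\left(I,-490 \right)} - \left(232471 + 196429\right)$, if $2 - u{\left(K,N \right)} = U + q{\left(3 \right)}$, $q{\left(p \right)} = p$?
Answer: $-428736$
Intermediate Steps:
$U = -165$
$u{\left(K,N \right)} = 164$ ($u{\left(K,N \right)} = 2 - \left(-165 + 3\right) = 2 - -162 = 2 + 162 = 164$)
$u{\left(I,-490 \right)} - \left(232471 + 196429\right) = 164 - \left(232471 + 196429\right) = 164 - 428900 = -428736$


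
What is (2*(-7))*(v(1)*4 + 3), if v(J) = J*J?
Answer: -98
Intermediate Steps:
v(J) = J²
(2*(-7))*(v(1)*4 + 3) = (2*(-7))*(1²*4 + 3) = -14*(1*4 + 3) = -14*(4 + 3) = -14*7 = -98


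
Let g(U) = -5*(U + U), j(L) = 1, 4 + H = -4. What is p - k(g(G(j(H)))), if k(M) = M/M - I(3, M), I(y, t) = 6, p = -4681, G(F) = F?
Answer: -4676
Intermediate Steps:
H = -8 (H = -4 - 4 = -8)
g(U) = -10*U
k(M) = -5 (k(M) = M/M - 1*6 = 1 - 6 = -5)
p - k(g(G(j(H)))) = -4681 - 1*(-5) = -4681 + 5 = -4676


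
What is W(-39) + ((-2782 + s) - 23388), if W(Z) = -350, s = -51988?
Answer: -78508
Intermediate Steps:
W(-39) + ((-2782 + s) - 23388) = -350 + ((-2782 - 51988) - 23388) = -350 + (-54770 - 23388) = -350 - 78158 = -78508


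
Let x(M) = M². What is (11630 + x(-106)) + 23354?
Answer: 46220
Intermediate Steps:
(11630 + x(-106)) + 23354 = (11630 + (-106)²) + 23354 = (11630 + 11236) + 23354 = 22866 + 23354 = 46220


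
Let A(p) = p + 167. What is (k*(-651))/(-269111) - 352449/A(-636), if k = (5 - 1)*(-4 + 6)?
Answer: 3059688561/4071389 ≈ 751.51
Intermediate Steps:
k = 8 (k = 4*2 = 8)
A(p) = 167 + p
(k*(-651))/(-269111) - 352449/A(-636) = (8*(-651))/(-269111) - 352449/(167 - 636) = -5208*(-1/269111) - 352449/(-469) = 168/8681 - 352449*(-1/469) = 168/8681 + 352449/469 = 3059688561/4071389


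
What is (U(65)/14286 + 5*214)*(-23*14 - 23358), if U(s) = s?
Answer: -180987246400/7143 ≈ -2.5338e+7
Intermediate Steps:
(U(65)/14286 + 5*214)*(-23*14 - 23358) = (65/14286 + 5*214)*(-23*14 - 23358) = (65*(1/14286) + 1070)*(-322 - 23358) = (65/14286 + 1070)*(-23680) = (15286085/14286)*(-23680) = -180987246400/7143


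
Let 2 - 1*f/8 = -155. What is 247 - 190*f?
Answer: -238393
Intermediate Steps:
f = 1256 (f = 16 - 8*(-155) = 16 + 1240 = 1256)
247 - 190*f = 247 - 190*1256 = 247 - 238640 = -238393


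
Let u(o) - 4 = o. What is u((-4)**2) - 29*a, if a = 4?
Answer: -96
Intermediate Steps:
u(o) = 4 + o
u((-4)**2) - 29*a = (4 + (-4)**2) - 29*4 = (4 + 16) - 116 = 20 - 116 = -96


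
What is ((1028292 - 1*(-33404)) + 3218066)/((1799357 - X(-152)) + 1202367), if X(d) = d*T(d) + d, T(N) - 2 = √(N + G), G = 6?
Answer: 1606076985145/1126636015698 - 40657739*I*√146/563318007849 ≈ 1.4256 - 0.0008721*I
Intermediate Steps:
T(N) = 2 + √(6 + N) (T(N) = 2 + √(N + 6) = 2 + √(6 + N))
X(d) = d + d*(2 + √(6 + d)) (X(d) = d*(2 + √(6 + d)) + d = d + d*(2 + √(6 + d)))
((1028292 - 1*(-33404)) + 3218066)/((1799357 - X(-152)) + 1202367) = ((1028292 - 1*(-33404)) + 3218066)/((1799357 - (-152)*(3 + √(6 - 152))) + 1202367) = ((1028292 + 33404) + 3218066)/((1799357 - (-152)*(3 + √(-146))) + 1202367) = (1061696 + 3218066)/((1799357 - (-152)*(3 + I*√146)) + 1202367) = 4279762/((1799357 - (-456 - 152*I*√146)) + 1202367) = 4279762/((1799357 + (456 + 152*I*√146)) + 1202367) = 4279762/((1799813 + 152*I*√146) + 1202367) = 4279762/(3002180 + 152*I*√146)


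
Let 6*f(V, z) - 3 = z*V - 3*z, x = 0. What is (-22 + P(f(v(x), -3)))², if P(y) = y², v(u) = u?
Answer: 324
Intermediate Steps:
f(V, z) = ½ - z/2 + V*z/6 (f(V, z) = ½ + (z*V - 3*z)/6 = ½ + (V*z - 3*z)/6 = ½ + (-3*z + V*z)/6 = ½ + (-z/2 + V*z/6) = ½ - z/2 + V*z/6)
(-22 + P(f(v(x), -3)))² = (-22 + (½ - ½*(-3) + (⅙)*0*(-3))²)² = (-22 + (½ + 3/2 + 0)²)² = (-22 + 2²)² = (-22 + 4)² = (-18)² = 324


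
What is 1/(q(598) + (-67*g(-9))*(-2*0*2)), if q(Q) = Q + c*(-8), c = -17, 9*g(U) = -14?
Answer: 1/734 ≈ 0.0013624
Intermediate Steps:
g(U) = -14/9 (g(U) = (⅑)*(-14) = -14/9)
q(Q) = 136 + Q (q(Q) = Q - 17*(-8) = Q + 136 = 136 + Q)
1/(q(598) + (-67*g(-9))*(-2*0*2)) = 1/((136 + 598) + (-67*(-14/9))*(-2*0*2)) = 1/(734 + 938*(0*2)/9) = 1/(734 + (938/9)*0) = 1/(734 + 0) = 1/734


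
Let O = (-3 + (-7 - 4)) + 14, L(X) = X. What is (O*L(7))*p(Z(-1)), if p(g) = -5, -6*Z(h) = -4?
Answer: 0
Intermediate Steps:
Z(h) = ⅔ (Z(h) = -⅙*(-4) = ⅔)
O = 0 (O = (-3 - 11) + 14 = -14 + 14 = 0)
(O*L(7))*p(Z(-1)) = (0*7)*(-5) = 0*(-5) = 0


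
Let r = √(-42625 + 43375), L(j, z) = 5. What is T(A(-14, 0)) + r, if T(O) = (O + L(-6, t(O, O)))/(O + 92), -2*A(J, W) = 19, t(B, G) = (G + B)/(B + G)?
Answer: -3/55 + 5*√30 ≈ 27.332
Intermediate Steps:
t(B, G) = 1 (t(B, G) = (B + G)/(B + G) = 1)
A(J, W) = -19/2 (A(J, W) = -½*19 = -19/2)
T(O) = (5 + O)/(92 + O) (T(O) = (O + 5)/(O + 92) = (5 + O)/(92 + O))
r = 5*√30 (r = √750 = 5*√30 ≈ 27.386)
T(A(-14, 0)) + r = (5 - 19/2)/(92 - 19/2) + 5*√30 = -9/2/(165/2) + 5*√30 = (2/165)*(-9/2) + 5*√30 = -3/55 + 5*√30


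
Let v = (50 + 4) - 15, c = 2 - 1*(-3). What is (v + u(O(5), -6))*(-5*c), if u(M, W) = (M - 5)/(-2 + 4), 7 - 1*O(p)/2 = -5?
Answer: -2425/2 ≈ -1212.5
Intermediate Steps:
O(p) = 24 (O(p) = 14 - 2*(-5) = 14 + 10 = 24)
c = 5 (c = 2 + 3 = 5)
u(M, W) = -5/2 + M/2 (u(M, W) = (-5 + M)/2 = (-5 + M)*(1/2) = -5/2 + M/2)
v = 39 (v = 54 - 15 = 39)
(v + u(O(5), -6))*(-5*c) = (39 + (-5/2 + (1/2)*24))*(-5*5) = (39 + (-5/2 + 12))*(-25) = (39 + 19/2)*(-25) = (97/2)*(-25) = -2425/2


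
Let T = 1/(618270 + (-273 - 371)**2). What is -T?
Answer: -1/1033006 ≈ -9.6805e-7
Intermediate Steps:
T = 1/1033006 (T = 1/(618270 + (-644)**2) = 1/(618270 + 414736) = 1/1033006 ≈ 9.6805e-7)
-T = -1*1/1033006 = -1/1033006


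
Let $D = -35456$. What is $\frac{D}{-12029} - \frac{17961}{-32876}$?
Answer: $\frac{1381704325}{395465404} \approx 3.4939$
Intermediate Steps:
$\frac{D}{-12029} - \frac{17961}{-32876} = - \frac{35456}{-12029} - \frac{17961}{-32876} = \left(-35456\right) \left(- \frac{1}{12029}\right) - - \frac{17961}{32876} = \frac{35456}{12029} + \frac{17961}{32876} = \frac{1381704325}{395465404}$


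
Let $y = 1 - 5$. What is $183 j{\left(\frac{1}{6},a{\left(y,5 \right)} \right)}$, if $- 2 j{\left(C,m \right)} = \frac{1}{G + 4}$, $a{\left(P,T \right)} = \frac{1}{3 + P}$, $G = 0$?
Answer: $- \frac{183}{8} \approx -22.875$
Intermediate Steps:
$y = -4$
$j{\left(C,m \right)} = - \frac{1}{8}$ ($j{\left(C,m \right)} = - \frac{1}{2 \left(0 + 4\right)} = - \frac{1}{2 \cdot 4} = \left(- \frac{1}{2}\right) \frac{1}{4} = - \frac{1}{8}$)
$183 j{\left(\frac{1}{6},a{\left(y,5 \right)} \right)} = 183 \left(- \frac{1}{8}\right) = - \frac{183}{8}$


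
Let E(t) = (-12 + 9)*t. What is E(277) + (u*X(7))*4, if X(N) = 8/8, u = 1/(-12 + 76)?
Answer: -13295/16 ≈ -830.94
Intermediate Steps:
u = 1/64 ≈ 0.015625
E(t) = -3*t
X(N) = 1 (X(N) = 8*(⅛) = 1)
E(277) + (u*X(7))*4 = -3*277 + ((1/64)*1)*4 = -831 + (1/64)*4 = -831 + 1/16 = -13295/16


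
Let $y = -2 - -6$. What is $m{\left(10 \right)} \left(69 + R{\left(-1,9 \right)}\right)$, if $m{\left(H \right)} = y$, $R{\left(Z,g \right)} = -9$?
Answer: $240$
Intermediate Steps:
$y = 4$ ($y = -2 + 6 = 4$)
$m{\left(H \right)} = 4$
$m{\left(10 \right)} \left(69 + R{\left(-1,9 \right)}\right) = 4 \left(69 - 9\right) = 4 \cdot 60 = 240$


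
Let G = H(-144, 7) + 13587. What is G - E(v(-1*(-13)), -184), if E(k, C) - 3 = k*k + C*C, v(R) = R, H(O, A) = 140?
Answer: -20301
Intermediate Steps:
E(k, C) = 3 + C² + k² (E(k, C) = 3 + (k*k + C*C) = 3 + (k² + C²) = 3 + (C² + k²) = 3 + C² + k²)
G = 13727 (G = 140 + 13587 = 13727)
G - E(v(-1*(-13)), -184) = 13727 - (3 + (-184)² + (-1*(-13))²) = 13727 - (3 + 33856 + 13²) = 13727 - (3 + 33856 + 169) = 13727 - 1*34028 = 13727 - 34028 = -20301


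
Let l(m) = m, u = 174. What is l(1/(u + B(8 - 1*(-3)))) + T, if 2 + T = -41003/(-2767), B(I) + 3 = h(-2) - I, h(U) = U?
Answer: 5606869/437186 ≈ 12.825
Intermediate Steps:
B(I) = -5 - I (B(I) = -3 + (-2 - I) = -5 - I)
T = 35469/2767 (T = -2 - 41003/(-2767) = -2 - 41003*(-1/2767) = -2 + 41003/2767 = 35469/2767 ≈ 12.819)
l(1/(u + B(8 - 1*(-3)))) + T = 1/(174 + (-5 - (8 - 1*(-3)))) + 35469/2767 = 1/(174 + (-5 - (8 + 3))) + 35469/2767 = 1/(174 + (-5 - 1*11)) + 35469/2767 = 1/(174 + (-5 - 11)) + 35469/2767 = 1/(174 - 16) + 35469/2767 = 1/158 + 35469/2767 = 5606869/437186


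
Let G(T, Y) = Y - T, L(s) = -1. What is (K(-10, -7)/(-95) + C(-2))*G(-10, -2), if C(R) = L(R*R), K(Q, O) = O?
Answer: -704/95 ≈ -7.4105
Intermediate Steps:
C(R) = -1
(K(-10, -7)/(-95) + C(-2))*G(-10, -2) = (-7/(-95) - 1)*(-2 - 1*(-10)) = (-7*(-1/95) - 1)*(-2 + 10) = (7/95 - 1)*8 = -88/95*8 = -704/95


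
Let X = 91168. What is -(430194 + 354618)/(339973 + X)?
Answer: -784812/431141 ≈ -1.8203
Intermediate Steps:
-(430194 + 354618)/(339973 + X) = -(430194 + 354618)/(339973 + 91168) = -784812/431141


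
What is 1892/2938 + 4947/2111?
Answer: 9264149/3101059 ≈ 2.9874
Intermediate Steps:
1892/2938 + 4947/2111 = 1892*(1/2938) + 4947*(1/2111) = 946/1469 + 4947/2111 = 9264149/3101059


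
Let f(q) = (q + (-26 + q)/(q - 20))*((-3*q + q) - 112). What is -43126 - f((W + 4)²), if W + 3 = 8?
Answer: -1261782/61 ≈ -20685.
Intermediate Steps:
W = 5 (W = -3 + 8 = 5)
f(q) = (-112 - 2*q)*(q + (-26 + q)/(-20 + q)) (f(q) = (q + (-26 + q)/(-20 + q))*(-2*q - 112) = (q + (-26 + q)/(-20 + q))*(-112 - 2*q) = (-112 - 2*q)*(q + (-26 + q)/(-20 + q)))
-43126 - f((W + 4)²) = -43126 - 2*(1456 - ((5 + 4)²)³ - 37*(5 + 4)⁴ + 1090*(5 + 4)²)/(-20 + (5 + 4)²) = -43126 - 2*(1456 - (9²)³ - 37*(9²)² + 1090*9²)/(-20 + 9²) = -43126 - 2*(1456 - 1*81³ - 37*81² + 1090*81)/(-20 + 81) = -43126 - 2*(1456 - 1*531441 - 37*6561 + 88290)/61 = -43126 - 2*(1456 - 531441 - 242757 + 88290)/61 = -43126 - 2*(-684452)/61 = -43126 - 1*(-1368904/61) = -43126 + 1368904/61 = -1261782/61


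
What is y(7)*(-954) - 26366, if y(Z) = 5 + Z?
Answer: -37814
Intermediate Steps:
y(7)*(-954) - 26366 = (5 + 7)*(-954) - 26366 = 12*(-954) - 26366 = -11448 - 26366 = -37814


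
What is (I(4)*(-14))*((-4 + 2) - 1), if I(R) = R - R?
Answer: 0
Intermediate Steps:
I(R) = 0
(I(4)*(-14))*((-4 + 2) - 1) = (0*(-14))*((-4 + 2) - 1) = 0*(-2 - 1) = 0*(-3) = 0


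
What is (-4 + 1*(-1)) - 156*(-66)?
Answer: 10291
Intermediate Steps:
(-4 + 1*(-1)) - 156*(-66) = (-4 - 1) + 10296 = -5 + 10296 = 10291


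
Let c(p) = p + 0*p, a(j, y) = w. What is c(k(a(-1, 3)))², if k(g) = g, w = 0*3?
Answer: 0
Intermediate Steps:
w = 0
a(j, y) = 0
c(p) = p (c(p) = p + 0 = p)
c(k(a(-1, 3)))² = 0² = 0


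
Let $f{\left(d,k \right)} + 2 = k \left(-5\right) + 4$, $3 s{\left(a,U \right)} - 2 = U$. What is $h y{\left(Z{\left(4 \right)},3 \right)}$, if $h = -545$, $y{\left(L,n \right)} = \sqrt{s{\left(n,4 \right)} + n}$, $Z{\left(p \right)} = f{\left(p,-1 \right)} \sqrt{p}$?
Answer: $- 545 \sqrt{5} \approx -1218.7$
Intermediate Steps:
$s{\left(a,U \right)} = \frac{2}{3} + \frac{U}{3}$
$f{\left(d,k \right)} = 2 - 5 k$ ($f{\left(d,k \right)} = -2 + \left(k \left(-5\right) + 4\right) = -2 - \left(-4 + 5 k\right) = 2 - 5 k$)
$Z{\left(p \right)} = 7 \sqrt{p}$ ($Z{\left(p \right)} = \left(2 - -5\right) \sqrt{p} = \left(2 + 5\right) \sqrt{p} = 7 \sqrt{p}$)
$y{\left(L,n \right)} = \sqrt{2 + n}$ ($y{\left(L,n \right)} = \sqrt{\left(\frac{2}{3} + \frac{1}{3} \cdot 4\right) + n} = \sqrt{\left(\frac{2}{3} + \frac{4}{3}\right) + n} = \sqrt{2 + n}$)
$h y{\left(Z{\left(4 \right)},3 \right)} = - 545 \sqrt{2 + 3} = - 545 \sqrt{5}$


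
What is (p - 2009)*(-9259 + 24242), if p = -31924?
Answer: -508418139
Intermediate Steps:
(p - 2009)*(-9259 + 24242) = (-31924 - 2009)*(-9259 + 24242) = -33933*14983 = -508418139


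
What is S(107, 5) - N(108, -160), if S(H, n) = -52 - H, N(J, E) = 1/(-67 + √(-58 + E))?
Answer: -748346/4707 + I*√218/4707 ≈ -158.99 + 0.0031368*I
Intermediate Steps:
S(107, 5) - N(108, -160) = (-52 - 1*107) - 1/(-67 + √(-58 - 160)) = (-52 - 107) - 1/(-67 + √(-218)) = -159 - 1/(-67 + I*√218)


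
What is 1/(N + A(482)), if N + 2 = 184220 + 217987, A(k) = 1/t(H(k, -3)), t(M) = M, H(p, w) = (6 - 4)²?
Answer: 4/1608821 ≈ 2.4863e-6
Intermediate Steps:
H(p, w) = 4 (H(p, w) = 2² = 4)
A(k) = ¼ (A(k) = 1/4 = ¼)
N = 402205 (N = -2 + (184220 + 217987) = -2 + 402207 = 402205)
1/(N + A(482)) = 1/(402205 + ¼) = 1/(1608821/4) = 4/1608821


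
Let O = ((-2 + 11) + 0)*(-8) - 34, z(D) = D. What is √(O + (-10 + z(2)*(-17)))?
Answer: 5*I*√6 ≈ 12.247*I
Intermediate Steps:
O = -106 (O = (9 + 0)*(-8) - 34 = 9*(-8) - 34 = -72 - 34 = -106)
√(O + (-10 + z(2)*(-17))) = √(-106 + (-10 + 2*(-17))) = √(-106 + (-10 - 34)) = √(-106 - 44) = √(-150) = 5*I*√6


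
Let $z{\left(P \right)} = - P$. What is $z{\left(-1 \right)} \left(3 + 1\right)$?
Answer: $4$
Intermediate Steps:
$z{\left(-1 \right)} \left(3 + 1\right) = \left(-1\right) \left(-1\right) \left(3 + 1\right) = 1 \cdot 4 = 4$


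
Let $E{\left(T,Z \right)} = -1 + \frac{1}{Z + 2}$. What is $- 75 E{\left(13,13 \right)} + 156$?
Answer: $226$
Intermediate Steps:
$E{\left(T,Z \right)} = -1 + \frac{1}{2 + Z}$
$- 75 E{\left(13,13 \right)} + 156 = - 75 \frac{-1 - 13}{2 + 13} + 156 = - 75 \frac{-1 - 13}{15} + 156 = - 75 \cdot \frac{1}{15} \left(-14\right) + 156 = \left(-75\right) \left(- \frac{14}{15}\right) + 156 = 70 + 156 = 226$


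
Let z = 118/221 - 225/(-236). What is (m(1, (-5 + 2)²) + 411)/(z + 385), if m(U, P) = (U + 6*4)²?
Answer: 54033616/20157633 ≈ 2.6806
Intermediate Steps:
m(U, P) = (24 + U)² (m(U, P) = (U + 24)² = (24 + U)²)
z = 77573/52156 (z = 118*(1/221) - 225*(-1/236) = 118/221 + 225/236 = 77573/52156 ≈ 1.4873)
(m(1, (-5 + 2)²) + 411)/(z + 385) = ((24 + 1)² + 411)/(77573/52156 + 385) = (25² + 411)/(20157633/52156) = (625 + 411)*(52156/20157633) = 1036*(52156/20157633) = 54033616/20157633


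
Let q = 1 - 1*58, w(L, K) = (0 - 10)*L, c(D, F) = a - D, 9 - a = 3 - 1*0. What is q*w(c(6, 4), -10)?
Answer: 0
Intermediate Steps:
a = 6 (a = 9 - (3 - 1*0) = 9 - (3 + 0) = 9 - 1*3 = 9 - 3 = 6)
c(D, F) = 6 - D
w(L, K) = -10*L
q = -57 (q = 1 - 58 = -57)
q*w(c(6, 4), -10) = -(-570)*(6 - 1*6) = -(-570)*(6 - 6) = -(-570)*0 = -57*0 = 0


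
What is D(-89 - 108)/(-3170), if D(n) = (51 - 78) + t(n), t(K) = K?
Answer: 112/1585 ≈ 0.070662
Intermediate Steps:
D(n) = -27 + n (D(n) = (51 - 78) + n = -27 + n)
D(-89 - 108)/(-3170) = (-27 + (-89 - 108))/(-3170) = (-27 - 197)*(-1/3170) = -224*(-1/3170) = 112/1585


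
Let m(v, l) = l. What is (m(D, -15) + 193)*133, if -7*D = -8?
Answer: 23674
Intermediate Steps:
D = 8/7 (D = -⅐*(-8) = 8/7 ≈ 1.1429)
(m(D, -15) + 193)*133 = (-15 + 193)*133 = 178*133 = 23674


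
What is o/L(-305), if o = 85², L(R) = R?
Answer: -1445/61 ≈ -23.689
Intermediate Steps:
o = 7225
o/L(-305) = 7225/(-305) = 7225*(-1/305) = -1445/61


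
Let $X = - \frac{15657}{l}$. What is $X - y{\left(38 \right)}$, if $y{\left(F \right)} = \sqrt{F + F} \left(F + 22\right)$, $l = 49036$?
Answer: $- \frac{15657}{49036} - 120 \sqrt{19} \approx -523.39$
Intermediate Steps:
$X = - \frac{15657}{49036} \approx -0.3193$
$y{\left(F \right)} = \sqrt{2} \sqrt{F} \left(22 + F\right)$ ($y{\left(F \right)} = \sqrt{2 F} \left(22 + F\right) = \sqrt{2} \sqrt{F} \left(22 + F\right)$)
$X - y{\left(38 \right)} = - \frac{15657}{49036} - \sqrt{2} \sqrt{38} \left(22 + 38\right) = - \frac{15657}{49036} - \sqrt{2} \sqrt{38} \cdot 60 = - \frac{15657}{49036} - 120 \sqrt{19}$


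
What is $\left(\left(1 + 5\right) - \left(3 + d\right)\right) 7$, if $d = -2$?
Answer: $35$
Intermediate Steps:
$\left(\left(1 + 5\right) - \left(3 + d\right)\right) 7 = \left(\left(1 + 5\right) - 1\right) 7 = \left(6 + \left(-3 + 2\right)\right) 7 = \left(6 - 1\right) 7 = 5 \cdot 7 = 35$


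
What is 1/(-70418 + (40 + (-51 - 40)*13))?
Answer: -1/71561 ≈ -1.3974e-5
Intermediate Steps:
1/(-70418 + (40 + (-51 - 40)*13)) = 1/(-70418 + (40 - 91*13)) = 1/(-70418 + (40 - 1183)) = 1/(-70418 - 1143) = 1/(-71561) = -1/71561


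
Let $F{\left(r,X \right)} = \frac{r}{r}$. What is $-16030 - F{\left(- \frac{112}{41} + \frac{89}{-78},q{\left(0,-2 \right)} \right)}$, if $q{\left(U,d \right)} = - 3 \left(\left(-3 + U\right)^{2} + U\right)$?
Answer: $-16031$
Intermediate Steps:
$q{\left(U,d \right)} = - 3 U - 3 \left(-3 + U\right)^{2}$ ($q{\left(U,d \right)} = - 3 \left(U + \left(-3 + U\right)^{2}\right) = - 3 U - 3 \left(-3 + U\right)^{2}$)
$F{\left(r,X \right)} = 1$
$-16030 - F{\left(- \frac{112}{41} + \frac{89}{-78},q{\left(0,-2 \right)} \right)} = -16030 - 1 = -16031$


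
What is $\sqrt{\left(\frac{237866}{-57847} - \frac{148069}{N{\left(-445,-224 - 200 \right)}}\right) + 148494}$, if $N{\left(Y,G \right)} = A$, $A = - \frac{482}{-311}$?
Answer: $\frac{\sqrt{41165630801340361914}}{27882254} \approx 230.11$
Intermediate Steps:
$A = \frac{482}{311}$ ($A = \left(-482\right) \left(- \frac{1}{311}\right) = \frac{482}{311} \approx 1.5498$)
$N{\left(Y,G \right)} = \frac{482}{311}$
$\sqrt{\left(\frac{237866}{-57847} - \frac{148069}{N{\left(-445,-224 - 200 \right)}}\right) + 148494} = \sqrt{\left(\frac{237866}{-57847} - \frac{148069}{\frac{482}{311}}\right) + 148494} = \sqrt{\left(237866 \left(- \frac{1}{57847}\right) - \frac{46049459}{482}\right) + 148494} = \sqrt{\left(- \frac{237866}{57847} - \frac{46049459}{482}\right) + 148494} = \sqrt{- \frac{2663937706185}{27882254} + 148494} = \sqrt{\frac{1476409719291}{27882254}} = \frac{\sqrt{41165630801340361914}}{27882254}$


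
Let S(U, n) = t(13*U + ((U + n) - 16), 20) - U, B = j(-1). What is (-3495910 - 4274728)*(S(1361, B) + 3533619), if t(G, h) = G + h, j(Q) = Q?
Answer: -27595983288970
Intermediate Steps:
B = -1
S(U, n) = 4 + n + 13*U (S(U, n) = ((13*U + ((U + n) - 16)) + 20) - U = ((13*U + (-16 + U + n)) + 20) - U = ((-16 + n + 14*U) + 20) - U = (4 + n + 14*U) - U = 4 + n + 13*U)
(-3495910 - 4274728)*(S(1361, B) + 3533619) = (-3495910 - 4274728)*((4 - 1 + 13*1361) + 3533619) = -7770638*((4 - 1 + 17693) + 3533619) = -7770638*(17696 + 3533619) = -7770638*3551315 = -27595983288970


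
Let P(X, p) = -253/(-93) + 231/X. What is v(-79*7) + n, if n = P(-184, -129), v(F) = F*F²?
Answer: -2893850970155/17112 ≈ -1.6911e+8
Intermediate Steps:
v(F) = F³
P(X, p) = 253/93 + 231/X (P(X, p) = -253*(-1/93) + 231/X = 253/93 + 231/X)
n = 25069/17112 (n = 253/93 + 231/(-184) = 253/93 + 231*(-1/184) = 253/93 - 231/184 = 25069/17112 ≈ 1.4650)
v(-79*7) + n = (-79*7)³ + 25069/17112 = (-553)³ + 25069/17112 = -169112377 + 25069/17112 = -2893850970155/17112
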